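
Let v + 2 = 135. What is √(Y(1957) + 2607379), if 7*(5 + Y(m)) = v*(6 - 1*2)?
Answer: 5*√104298 ≈ 1614.8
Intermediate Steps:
v = 133 (v = -2 + 135 = 133)
Y(m) = 71 (Y(m) = -5 + (133*(6 - 1*2))/7 = -5 + (133*(6 - 2))/7 = -5 + (133*4)/7 = -5 + (⅐)*532 = -5 + 76 = 71)
√(Y(1957) + 2607379) = √(71 + 2607379) = √2607450 = 5*√104298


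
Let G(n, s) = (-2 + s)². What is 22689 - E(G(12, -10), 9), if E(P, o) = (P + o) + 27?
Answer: 22509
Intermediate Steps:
E(P, o) = 27 + P + o
22689 - E(G(12, -10), 9) = 22689 - (27 + (-2 - 10)² + 9) = 22689 - (27 + (-12)² + 9) = 22689 - (27 + 144 + 9) = 22689 - 1*180 = 22689 - 180 = 22509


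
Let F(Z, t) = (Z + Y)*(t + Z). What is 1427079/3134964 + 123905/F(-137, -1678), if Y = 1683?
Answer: 120531056293/293222587812 ≈ 0.41106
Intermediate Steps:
F(Z, t) = (1683 + Z)*(Z + t) (F(Z, t) = (Z + 1683)*(t + Z) = (1683 + Z)*(Z + t))
1427079/3134964 + 123905/F(-137, -1678) = 1427079/3134964 + 123905/((-137)² + 1683*(-137) + 1683*(-1678) - 137*(-1678)) = 1427079*(1/3134964) + 123905/(18769 - 230571 - 2824074 + 229886) = 475693/1044988 + 123905/(-2805990) = 475693/1044988 + 123905*(-1/2805990) = 475693/1044988 - 24781/561198 = 120531056293/293222587812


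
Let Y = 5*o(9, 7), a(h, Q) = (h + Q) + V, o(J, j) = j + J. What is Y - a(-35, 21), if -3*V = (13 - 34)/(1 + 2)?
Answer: 275/3 ≈ 91.667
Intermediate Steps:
o(J, j) = J + j
V = 7/3 (V = -(13 - 34)/(3*(1 + 2)) = -(-7)/3 = -1/3*(-7) = 7/3 ≈ 2.3333)
a(h, Q) = 7/3 + Q + h (a(h, Q) = (h + Q) + 7/3 = (Q + h) + 7/3 = 7/3 + Q + h)
Y = 80 (Y = 5*(9 + 7) = 5*16 = 80)
Y - a(-35, 21) = 80 - (7/3 + 21 - 35) = 80 - 1*(-35/3) = 80 + 35/3 = 275/3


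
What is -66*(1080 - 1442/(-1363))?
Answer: -97249812/1363 ≈ -71350.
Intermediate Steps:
-66*(1080 - 1442/(-1363)) = -66*(1080 - 1442*(-1/1363)) = -66*(1080 + 1442/1363) = -66*1473482/1363 = -97249812/1363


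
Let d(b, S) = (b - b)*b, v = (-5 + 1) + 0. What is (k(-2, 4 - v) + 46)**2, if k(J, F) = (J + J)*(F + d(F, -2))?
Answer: 196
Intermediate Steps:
v = -4 (v = -4 + 0 = -4)
d(b, S) = 0 (d(b, S) = 0*b = 0)
k(J, F) = 2*F*J (k(J, F) = (J + J)*(F + 0) = (2*J)*F = 2*F*J)
(k(-2, 4 - v) + 46)**2 = (2*(4 - 1*(-4))*(-2) + 46)**2 = (2*(4 + 4)*(-2) + 46)**2 = (2*8*(-2) + 46)**2 = (-32 + 46)**2 = 14**2 = 196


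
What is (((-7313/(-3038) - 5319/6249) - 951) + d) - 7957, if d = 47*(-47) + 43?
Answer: -70068130791/6328154 ≈ -11072.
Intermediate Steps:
d = -2166 (d = -2209 + 43 = -2166)
(((-7313/(-3038) - 5319/6249) - 951) + d) - 7957 = (((-7313/(-3038) - 5319/6249) - 951) - 2166) - 7957 = (((-7313*(-1/3038) - 5319*1/6249) - 951) - 2166) - 7957 = (((7313/3038 - 1773/2083) - 951) - 2166) - 7957 = ((9846605/6328154 - 951) - 2166) - 7957 = (-6008227849/6328154 - 2166) - 7957 = -19715009413/6328154 - 7957 = -70068130791/6328154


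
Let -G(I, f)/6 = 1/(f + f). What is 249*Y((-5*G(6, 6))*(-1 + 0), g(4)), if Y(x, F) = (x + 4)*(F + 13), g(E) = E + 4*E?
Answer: 24651/2 ≈ 12326.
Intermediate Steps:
G(I, f) = -3/f (G(I, f) = -6/(f + f) = -6*1/(2*f) = -3/f)
g(E) = 5*E
Y(x, F) = (4 + x)*(13 + F)
249*Y((-5*G(6, 6))*(-1 + 0), g(4)) = 249*(52 + 4*(5*4) + 13*((-(-15)/6)*(-1 + 0)) + (5*4)*((-(-15)/6)*(-1 + 0))) = 249*(52 + 4*20 + 13*(-(-15)/6*(-1)) + 20*(-(-15)/6*(-1))) = 249*(52 + 80 + 13*(-5*(-½)*(-1)) + 20*(-5*(-½)*(-1))) = 249*(52 + 80 + 13*((5/2)*(-1)) + 20*((5/2)*(-1))) = 249*(52 + 80 + 13*(-5/2) + 20*(-5/2)) = 249*(52 + 80 - 65/2 - 50) = 249*(99/2) = 24651/2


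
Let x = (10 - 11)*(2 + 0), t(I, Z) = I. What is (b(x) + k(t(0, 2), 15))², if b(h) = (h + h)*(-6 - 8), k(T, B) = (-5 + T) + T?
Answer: 2601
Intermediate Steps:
k(T, B) = -5 + 2*T
x = -2 (x = -1*2 = -2)
b(h) = -28*h (b(h) = (2*h)*(-14) = -28*h)
(b(x) + k(t(0, 2), 15))² = (-28*(-2) + (-5 + 2*0))² = (56 + (-5 + 0))² = (56 - 5)² = 51² = 2601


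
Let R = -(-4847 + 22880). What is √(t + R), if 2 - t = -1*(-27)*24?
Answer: I*√18679 ≈ 136.67*I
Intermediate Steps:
R = -18033 (R = -1*18033 = -18033)
t = -646 (t = 2 - (-1*(-27))*24 = 2 - 27*24 = 2 - 1*648 = 2 - 648 = -646)
√(t + R) = √(-646 - 18033) = √(-18679) = I*√18679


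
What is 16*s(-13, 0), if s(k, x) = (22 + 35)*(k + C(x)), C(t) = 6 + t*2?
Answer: -6384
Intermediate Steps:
C(t) = 6 + 2*t
s(k, x) = 342 + 57*k + 114*x (s(k, x) = (22 + 35)*(k + (6 + 2*x)) = 57*(6 + k + 2*x) = 342 + 57*k + 114*x)
16*s(-13, 0) = 16*(342 + 57*(-13) + 114*0) = 16*(342 - 741 + 0) = 16*(-399) = -6384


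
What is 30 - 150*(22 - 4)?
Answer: -2670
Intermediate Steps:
30 - 150*(22 - 4) = 30 - 150*18 = 30 - 2700 = -2670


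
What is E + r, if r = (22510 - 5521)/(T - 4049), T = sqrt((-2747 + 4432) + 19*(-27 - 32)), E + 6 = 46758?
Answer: 766375878963/16393837 - 33978*sqrt(141)/16393837 ≈ 46748.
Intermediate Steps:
E = 46752 (E = -6 + 46758 = 46752)
T = 2*sqrt(141) (T = sqrt(1685 + 19*(-59)) = sqrt(1685 - 1121) = sqrt(564) = 2*sqrt(141) ≈ 23.749)
r = 16989/(-4049 + 2*sqrt(141)) (r = (22510 - 5521)/(2*sqrt(141) - 4049) = 16989/(-4049 + 2*sqrt(141)) ≈ -4.2206)
E + r = 46752 + (-68788461/16393837 - 33978*sqrt(141)/16393837) = 766375878963/16393837 - 33978*sqrt(141)/16393837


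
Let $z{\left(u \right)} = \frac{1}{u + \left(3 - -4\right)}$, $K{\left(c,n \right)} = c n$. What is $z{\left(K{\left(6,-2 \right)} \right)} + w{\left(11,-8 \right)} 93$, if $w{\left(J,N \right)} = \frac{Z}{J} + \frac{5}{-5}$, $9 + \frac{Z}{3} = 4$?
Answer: $- \frac{12101}{55} \approx -220.02$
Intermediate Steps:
$Z = -15$ ($Z = -27 + 3 \cdot 4 = -27 + 12 = -15$)
$w{\left(J,N \right)} = -1 - \frac{15}{J}$ ($w{\left(J,N \right)} = - \frac{15}{J} + \frac{5}{-5} = - \frac{15}{J} + 5 \left(- \frac{1}{5}\right) = - \frac{15}{J} - 1 = -1 - \frac{15}{J}$)
$z{\left(u \right)} = \frac{1}{7 + u}$ ($z{\left(u \right)} = \frac{1}{u + \left(3 + 4\right)} = \frac{1}{u + 7} = \frac{1}{7 + u}$)
$z{\left(K{\left(6,-2 \right)} \right)} + w{\left(11,-8 \right)} 93 = \frac{1}{7 + 6 \left(-2\right)} + \frac{-15 - 11}{11} \cdot 93 = \frac{1}{7 - 12} + \frac{-15 - 11}{11} \cdot 93 = \frac{1}{-5} + \frac{1}{11} \left(-26\right) 93 = - \frac{1}{5} - \frac{2418}{11} = - \frac{12101}{55}$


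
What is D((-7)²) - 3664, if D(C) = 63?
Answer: -3601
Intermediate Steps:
D((-7)²) - 3664 = 63 - 3664 = -3601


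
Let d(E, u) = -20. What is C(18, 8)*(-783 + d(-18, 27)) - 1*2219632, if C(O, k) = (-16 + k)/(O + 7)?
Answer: -55484376/25 ≈ -2.2194e+6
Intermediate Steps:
C(O, k) = (-16 + k)/(7 + O)
C(18, 8)*(-783 + d(-18, 27)) - 1*2219632 = ((-16 + 8)/(7 + 18))*(-783 - 20) - 1*2219632 = (-8/25)*(-803) - 2219632 = ((1/25)*(-8))*(-803) - 2219632 = -8/25*(-803) - 2219632 = 6424/25 - 2219632 = -55484376/25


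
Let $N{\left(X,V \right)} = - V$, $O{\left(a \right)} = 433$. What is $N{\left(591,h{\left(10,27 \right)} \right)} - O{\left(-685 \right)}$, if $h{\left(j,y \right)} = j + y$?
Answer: $-470$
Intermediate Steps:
$N{\left(591,h{\left(10,27 \right)} \right)} - O{\left(-685 \right)} = - (10 + 27) - 433 = \left(-1\right) 37 - 433 = -37 - 433 = -470$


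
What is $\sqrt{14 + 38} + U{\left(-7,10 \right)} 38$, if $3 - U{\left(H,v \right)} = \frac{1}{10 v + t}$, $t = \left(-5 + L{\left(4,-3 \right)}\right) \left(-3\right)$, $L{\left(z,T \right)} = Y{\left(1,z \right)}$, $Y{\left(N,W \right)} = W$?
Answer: $\frac{11704}{103} + 2 \sqrt{13} \approx 120.84$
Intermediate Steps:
$L{\left(z,T \right)} = z$
$t = 3$ ($t = \left(-5 + 4\right) \left(-3\right) = \left(-1\right) \left(-3\right) = 3$)
$U{\left(H,v \right)} = 3 - \frac{1}{3 + 10 v}$ ($U{\left(H,v \right)} = 3 - \frac{1}{10 v + 3} = 3 - \frac{1}{3 + 10 v}$)
$\sqrt{14 + 38} + U{\left(-7,10 \right)} 38 = \sqrt{14 + 38} + \frac{2 \left(4 + 15 \cdot 10\right)}{3 + 10 \cdot 10} \cdot 38 = \sqrt{52} + \frac{2 \left(4 + 150\right)}{3 + 100} \cdot 38 = 2 \sqrt{13} + 2 \cdot \frac{1}{103} \cdot 154 \cdot 38 = 2 \sqrt{13} + \frac{308}{103} \cdot 38 = 2 \sqrt{13} + \frac{11704}{103} = \frac{11704}{103} + 2 \sqrt{13}$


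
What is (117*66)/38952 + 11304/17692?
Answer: 8012931/9571372 ≈ 0.83718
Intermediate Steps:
(117*66)/38952 + 11304/17692 = 7722*(1/38952) + 11304*(1/17692) = 429/2164 + 2826/4423 = 8012931/9571372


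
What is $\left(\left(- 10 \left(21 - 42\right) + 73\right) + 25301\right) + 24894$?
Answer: $50478$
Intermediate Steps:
$\left(\left(- 10 \left(21 - 42\right) + 73\right) + 25301\right) + 24894 = \left(\left(\left(-10\right) \left(-21\right) + 73\right) + 25301\right) + 24894 = \left(\left(210 + 73\right) + 25301\right) + 24894 = \left(283 + 25301\right) + 24894 = 25584 + 24894 = 50478$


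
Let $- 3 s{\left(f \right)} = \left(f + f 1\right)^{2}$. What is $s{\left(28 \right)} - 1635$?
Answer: $- \frac{8041}{3} \approx -2680.3$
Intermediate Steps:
$s{\left(f \right)} = - \frac{4 f^{2}}{3}$ ($s{\left(f \right)} = - \frac{\left(f + f 1\right)^{2}}{3} = - \frac{\left(f + f\right)^{2}}{3} = - \frac{\left(2 f\right)^{2}}{3} = - \frac{4 f^{2}}{3}$)
$s{\left(28 \right)} - 1635 = - \frac{4 \cdot 28^{2}}{3} - 1635 = \left(- \frac{4}{3}\right) 784 + \left(-1964 + 329\right) = - \frac{3136}{3} - 1635 = - \frac{8041}{3}$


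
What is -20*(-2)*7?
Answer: 280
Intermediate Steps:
-20*(-2)*7 = 40*7 = 280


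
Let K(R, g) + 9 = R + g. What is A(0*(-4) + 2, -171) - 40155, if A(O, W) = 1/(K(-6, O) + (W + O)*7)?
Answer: -48025381/1196 ≈ -40155.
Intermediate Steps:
K(R, g) = -9 + R + g (K(R, g) = -9 + (R + g) = -9 + R + g)
A(O, W) = 1/(-15 + 7*W + 8*O) (A(O, W) = 1/((-9 - 6 + O) + (W + O)*7) = 1/((-15 + O) + (O + W)*7) = 1/((-15 + O) + (7*O + 7*W)) = 1/(-15 + 7*W + 8*O))
A(0*(-4) + 2, -171) - 40155 = 1/(-15 + 7*(-171) + 8*(0*(-4) + 2)) - 40155 = 1/(-15 - 1197 + 8*(0 + 2)) - 40155 = 1/(-15 - 1197 + 8*2) - 40155 = 1/(-15 - 1197 + 16) - 40155 = 1/(-1196) - 40155 = -1/1196 - 40155 = -48025381/1196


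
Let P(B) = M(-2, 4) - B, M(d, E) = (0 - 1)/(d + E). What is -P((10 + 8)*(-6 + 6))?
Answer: 1/2 ≈ 0.50000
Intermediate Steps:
M(d, E) = -1/(E + d)
P(B) = -1/2 - B (P(B) = -1/(4 - 2) - B = -1/2 - B)
-P((10 + 8)*(-6 + 6)) = -(-1/2 - (10 + 8)*(-6 + 6)) = -(-1/2 - 18*0) = -(-1/2 - 1*0) = -(-1/2 + 0) = -1*(-1/2) = 1/2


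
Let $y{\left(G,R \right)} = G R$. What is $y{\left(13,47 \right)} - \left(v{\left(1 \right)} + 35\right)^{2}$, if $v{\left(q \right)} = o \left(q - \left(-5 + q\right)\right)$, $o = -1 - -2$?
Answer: $-989$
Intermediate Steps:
$o = 1$ ($o = -1 + 2 = 1$)
$v{\left(q \right)} = 5$ ($v{\left(q \right)} = 1 \left(q - \left(-5 + q\right)\right) = 1 \cdot 5 = 5$)
$y{\left(13,47 \right)} - \left(v{\left(1 \right)} + 35\right)^{2} = 13 \cdot 47 - \left(5 + 35\right)^{2} = 611 - 40^{2} = 611 - 1600 = -989$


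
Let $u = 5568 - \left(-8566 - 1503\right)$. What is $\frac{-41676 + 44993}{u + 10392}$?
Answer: $\frac{3317}{26029} \approx 0.12743$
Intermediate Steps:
$u = 15637$ ($u = 5568 - \left(-8566 - 1503\right) = 5568 - -10069 = 5568 + 10069 = 15637$)
$\frac{-41676 + 44993}{u + 10392} = \frac{-41676 + 44993}{15637 + 10392} = \frac{3317}{26029}$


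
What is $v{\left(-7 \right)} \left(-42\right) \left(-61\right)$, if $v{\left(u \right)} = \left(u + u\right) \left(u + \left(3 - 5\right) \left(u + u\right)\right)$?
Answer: $-753228$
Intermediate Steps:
$v{\left(u \right)} = - 6 u^{2}$ ($v{\left(u \right)} = 2 u \left(u - 2 \cdot 2 u\right) = 2 u \left(u - 4 u\right) = 2 u \left(- 3 u\right) = - 6 u^{2}$)
$v{\left(-7 \right)} \left(-42\right) \left(-61\right) = - 6 \left(-7\right)^{2} \left(-42\right) \left(-61\right) = \left(-6\right) 49 \left(-42\right) \left(-61\right) = \left(-294\right) \left(-42\right) \left(-61\right) = 12348 \left(-61\right) = -753228$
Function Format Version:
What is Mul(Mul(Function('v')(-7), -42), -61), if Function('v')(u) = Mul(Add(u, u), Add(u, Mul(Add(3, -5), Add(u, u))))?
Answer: -753228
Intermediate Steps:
Function('v')(u) = Mul(-6, Pow(u, 2)) (Function('v')(u) = Mul(Mul(2, u), Add(u, Mul(-2, Mul(2, u)))) = Mul(Mul(2, u), Add(u, Mul(-4, u))) = Mul(Mul(2, u), Mul(-3, u)) = Mul(-6, Pow(u, 2)))
Mul(Mul(Function('v')(-7), -42), -61) = Mul(Mul(Mul(-6, Pow(-7, 2)), -42), -61) = Mul(Mul(Mul(-6, 49), -42), -61) = Mul(Mul(-294, -42), -61) = Mul(12348, -61) = -753228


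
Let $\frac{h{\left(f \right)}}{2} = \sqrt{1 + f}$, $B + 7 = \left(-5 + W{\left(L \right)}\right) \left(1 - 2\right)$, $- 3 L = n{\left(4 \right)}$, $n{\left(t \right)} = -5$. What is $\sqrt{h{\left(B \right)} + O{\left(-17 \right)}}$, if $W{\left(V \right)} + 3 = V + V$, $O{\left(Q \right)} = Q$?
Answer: $\frac{\sqrt{-153 + 12 i \sqrt{3}}}{3} \approx 0.27942 + 4.1326 i$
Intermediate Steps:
$L = \frac{5}{3}$ ($L = \left(- \frac{1}{3}\right) \left(-5\right) = \frac{5}{3} \approx 1.6667$)
$W{\left(V \right)} = -3 + 2 V$ ($W{\left(V \right)} = -3 + \left(V + V\right) = -3 + 2 V$)
$B = - \frac{7}{3}$ ($B = -7 + \left(-5 + \left(-3 + 2 \cdot \frac{5}{3}\right)\right) \left(1 - 2\right) = -7 + \left(-5 + \left(-3 + \frac{10}{3}\right)\right) \left(-1\right) = -7 + \left(-5 + \frac{1}{3}\right) \left(-1\right) = -7 - - \frac{14}{3} = -7 + \frac{14}{3} = - \frac{7}{3} \approx -2.3333$)
$h{\left(f \right)} = 2 \sqrt{1 + f}$
$\sqrt{h{\left(B \right)} + O{\left(-17 \right)}} = \sqrt{2 \sqrt{1 - \frac{7}{3}} - 17} = \sqrt{2 \sqrt{- \frac{4}{3}} - 17} = \sqrt{2 \frac{2 i \sqrt{3}}{3} - 17} = \sqrt{\frac{4 i \sqrt{3}}{3} - 17} = \sqrt{-17 + \frac{4 i \sqrt{3}}{3}}$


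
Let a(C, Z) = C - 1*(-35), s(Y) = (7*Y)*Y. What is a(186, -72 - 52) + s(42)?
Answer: 12569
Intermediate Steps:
s(Y) = 7*Y²
a(C, Z) = 35 + C (a(C, Z) = C + 35 = 35 + C)
a(186, -72 - 52) + s(42) = (35 + 186) + 7*42² = 221 + 7*1764 = 221 + 12348 = 12569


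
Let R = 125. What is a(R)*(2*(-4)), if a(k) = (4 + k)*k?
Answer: -129000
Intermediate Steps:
a(k) = k*(4 + k)
a(R)*(2*(-4)) = (125*(4 + 125))*(2*(-4)) = (125*129)*(-8) = 16125*(-8) = -129000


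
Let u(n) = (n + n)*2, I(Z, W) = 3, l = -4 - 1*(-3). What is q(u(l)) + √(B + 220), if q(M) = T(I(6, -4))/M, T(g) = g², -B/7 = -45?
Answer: -9/4 + √535 ≈ 20.880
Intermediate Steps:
B = 315 (B = -7*(-45) = 315)
l = -1 (l = -4 + 3 = -1)
u(n) = 4*n (u(n) = (2*n)*2 = 4*n)
q(M) = 9/M (q(M) = 3²/M = 9/M)
q(u(l)) + √(B + 220) = 9/((4*(-1))) + √(315 + 220) = 9/(-4) + √535 = 9*(-¼) + √535 = -9/4 + √535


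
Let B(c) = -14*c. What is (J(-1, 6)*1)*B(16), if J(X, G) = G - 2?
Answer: -896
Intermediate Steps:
J(X, G) = -2 + G
(J(-1, 6)*1)*B(16) = ((-2 + 6)*1)*(-14*16) = (4*1)*(-224) = 4*(-224) = -896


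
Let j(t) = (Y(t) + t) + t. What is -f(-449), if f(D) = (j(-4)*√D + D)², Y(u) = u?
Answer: -136945 - 10776*I*√449 ≈ -1.3695e+5 - 2.2834e+5*I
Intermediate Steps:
j(t) = 3*t (j(t) = (t + t) + t = 2*t + t = 3*t)
f(D) = (D - 12*√D)² (f(D) = ((3*(-4))*√D + D)² = (-12*√D + D)² = (D - 12*√D)²)
-f(-449) = -(-1*(-449) + 12*√(-449))² = -(449 + 12*(I*√449))² = -(449 + 12*I*√449)²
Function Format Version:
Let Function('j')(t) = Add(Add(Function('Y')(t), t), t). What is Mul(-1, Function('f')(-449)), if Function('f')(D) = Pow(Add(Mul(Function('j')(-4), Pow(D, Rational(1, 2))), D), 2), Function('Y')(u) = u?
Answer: Add(-136945, Mul(-10776, I, Pow(449, Rational(1, 2)))) ≈ Add(-1.3695e+5, Mul(-2.2834e+5, I))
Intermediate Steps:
Function('j')(t) = Mul(3, t) (Function('j')(t) = Add(Add(t, t), t) = Add(Mul(2, t), t) = Mul(3, t))
Function('f')(D) = Pow(Add(D, Mul(-12, Pow(D, Rational(1, 2)))), 2) (Function('f')(D) = Pow(Add(Mul(Mul(3, -4), Pow(D, Rational(1, 2))), D), 2) = Pow(Add(Mul(-12, Pow(D, Rational(1, 2))), D), 2) = Pow(Add(D, Mul(-12, Pow(D, Rational(1, 2)))), 2))
Mul(-1, Function('f')(-449)) = Mul(-1, Pow(Add(Mul(-1, -449), Mul(12, Pow(-449, Rational(1, 2)))), 2)) = Mul(-1, Pow(Add(449, Mul(12, Mul(I, Pow(449, Rational(1, 2))))), 2)) = Mul(-1, Pow(Add(449, Mul(12, I, Pow(449, Rational(1, 2)))), 2))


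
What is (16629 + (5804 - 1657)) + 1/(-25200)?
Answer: 523555199/25200 ≈ 20776.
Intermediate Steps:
(16629 + (5804 - 1657)) + 1/(-25200) = (16629 + 4147) - 1/25200 = 20776 - 1/25200 = 523555199/25200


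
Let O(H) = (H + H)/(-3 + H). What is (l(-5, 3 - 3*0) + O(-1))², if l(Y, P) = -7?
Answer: 169/4 ≈ 42.250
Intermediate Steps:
O(H) = 2*H/(-3 + H) (O(H) = (2*H)/(-3 + H) = 2*H/(-3 + H))
(l(-5, 3 - 3*0) + O(-1))² = (-7 + 2*(-1)/(-3 - 1))² = (-7 + 2*(-1)/(-4))² = (-7 + 2*(-1)*(-¼))² = (-7 + ½)² = (-13/2)² = 169/4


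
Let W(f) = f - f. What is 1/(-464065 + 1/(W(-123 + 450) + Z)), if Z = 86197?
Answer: -86197/40001010804 ≈ -2.1549e-6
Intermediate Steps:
W(f) = 0
1/(-464065 + 1/(W(-123 + 450) + Z)) = 1/(-464065 + 1/(0 + 86197)) = 1/(-464065 + 1/86197) = 1/(-40001010804/86197) = -86197/40001010804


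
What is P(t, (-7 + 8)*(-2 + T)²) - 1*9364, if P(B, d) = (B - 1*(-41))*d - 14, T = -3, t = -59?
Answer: -9828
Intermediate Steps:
P(B, d) = -14 + d*(41 + B) (P(B, d) = (B + 41)*d - 14 = (41 + B)*d - 14 = d*(41 + B) - 14 = -14 + d*(41 + B))
P(t, (-7 + 8)*(-2 + T)²) - 1*9364 = (-14 + 41*((-7 + 8)*(-2 - 3)²) - 59*(-7 + 8)*(-2 - 3)²) - 1*9364 = (-14 + 41*(1*(-5)²) - 59*(-5)²) - 9364 = (-14 + 41*(1*25) - 59*25) - 9364 = (-14 + 41*25 - 59*25) - 9364 = (-14 + 1025 - 1475) - 9364 = -464 - 9364 = -9828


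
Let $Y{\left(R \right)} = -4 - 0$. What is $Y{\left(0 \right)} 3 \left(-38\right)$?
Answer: $456$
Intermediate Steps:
$Y{\left(R \right)} = -4$ ($Y{\left(R \right)} = -4 + 0 = -4$)
$Y{\left(0 \right)} 3 \left(-38\right) = \left(-4\right) 3 \left(-38\right) = \left(-12\right) \left(-38\right) = 456$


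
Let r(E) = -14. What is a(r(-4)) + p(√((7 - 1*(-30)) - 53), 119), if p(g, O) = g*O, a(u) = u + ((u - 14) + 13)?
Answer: -29 + 476*I ≈ -29.0 + 476.0*I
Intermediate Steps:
a(u) = -1 + 2*u (a(u) = u + ((-14 + u) + 13) = u + (-1 + u) = -1 + 2*u)
p(g, O) = O*g
a(r(-4)) + p(√((7 - 1*(-30)) - 53), 119) = (-1 + 2*(-14)) + 119*√((7 - 1*(-30)) - 53) = (-1 - 28) + 119*√((7 + 30) - 53) = -29 + 119*√(37 - 53) = -29 + 119*√(-16) = -29 + 119*(4*I) = -29 + 476*I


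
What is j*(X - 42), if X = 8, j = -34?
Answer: 1156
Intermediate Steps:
j*(X - 42) = -34*(8 - 42) = -34*(-34) = 1156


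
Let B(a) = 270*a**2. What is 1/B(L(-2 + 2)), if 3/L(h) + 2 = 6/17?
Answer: 392/351135 ≈ 0.0011164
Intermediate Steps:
L(h) = -51/28 (L(h) = 3/(-2 + 6/17) = 3/(-28/17) = 3*(-17/28) = -51/28)
1/B(L(-2 + 2)) = 1/(270*(-51/28)**2) = 1/(270*(2601/784)) = 1/(351135/392) = 392/351135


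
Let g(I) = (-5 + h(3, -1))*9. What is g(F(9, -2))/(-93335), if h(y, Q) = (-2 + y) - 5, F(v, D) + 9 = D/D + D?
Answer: 81/93335 ≈ 0.00086784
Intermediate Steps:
F(v, D) = -8 + D (F(v, D) = -9 + (D/D + D) = -9 + (1 + D) = -8 + D)
h(y, Q) = -7 + y
g(I) = -81 (g(I) = (-5 + (-7 + 3))*9 = (-5 - 4)*9 = -9*9 = -81)
g(F(9, -2))/(-93335) = -81/(-93335) = -81*(-1/93335) = 81/93335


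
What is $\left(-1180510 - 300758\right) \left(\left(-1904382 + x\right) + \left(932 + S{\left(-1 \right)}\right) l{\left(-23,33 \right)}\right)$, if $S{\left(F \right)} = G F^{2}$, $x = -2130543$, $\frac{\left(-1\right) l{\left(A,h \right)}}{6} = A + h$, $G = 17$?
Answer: $6061148684820$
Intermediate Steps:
$l{\left(A,h \right)} = - 6 A - 6 h$ ($l{\left(A,h \right)} = - 6 \left(A + h\right) = - 6 A - 6 h$)
$S{\left(F \right)} = 17 F^{2}$
$\left(-1180510 - 300758\right) \left(\left(-1904382 + x\right) + \left(932 + S{\left(-1 \right)}\right) l{\left(-23,33 \right)}\right) = \left(-1180510 - 300758\right) \left(\left(-1904382 - 2130543\right) + \left(932 + 17 \left(-1\right)^{2}\right) \left(\left(-6\right) \left(-23\right) - 198\right)\right) = - 1481268 \left(-4034925 + \left(932 + 17 \cdot 1\right) \left(138 - 198\right)\right) = - 1481268 \left(-4034925 + \left(932 + 17\right) \left(-60\right)\right) = - 1481268 \left(-4034925 + 949 \left(-60\right)\right) = - 1481268 \left(-4034925 - 56940\right) = \left(-1481268\right) \left(-4091865\right) = 6061148684820$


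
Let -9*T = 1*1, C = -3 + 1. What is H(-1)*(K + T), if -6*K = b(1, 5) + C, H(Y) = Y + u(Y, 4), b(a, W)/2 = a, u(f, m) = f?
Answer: 2/9 ≈ 0.22222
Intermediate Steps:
b(a, W) = 2*a
H(Y) = 2*Y (H(Y) = Y + Y = 2*Y)
C = -2
K = 0 (K = -(2*1 - 2)/6 = -(2 - 2)/6 = -1/6*0 = 0)
T = -1/9 ≈ -0.11111
H(-1)*(K + T) = (2*(-1))*(0 - 1/9) = -2*(-1/9) = 2/9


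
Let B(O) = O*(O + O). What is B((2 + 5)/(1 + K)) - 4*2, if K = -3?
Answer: 33/2 ≈ 16.500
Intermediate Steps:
B(O) = 2*O² (B(O) = O*(2*O) = 2*O²)
B((2 + 5)/(1 + K)) - 4*2 = 2*((2 + 5)/(1 - 3))² - 4*2 = 2*(7/(-2))² - 8 = 2*(7*(-½))² - 8 = 2*(-7/2)² - 8 = 2*(49/4) - 8 = 49/2 - 8 = 33/2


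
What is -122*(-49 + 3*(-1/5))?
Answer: 30256/5 ≈ 6051.2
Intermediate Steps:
-122*(-49 + 3*(-1/5)) = -122*(-49 + 3*(-1*⅕)) = -122*(-49 + 3*(-⅕)) = -122*(-49 - ⅗) = -122*(-248/5) = 30256/5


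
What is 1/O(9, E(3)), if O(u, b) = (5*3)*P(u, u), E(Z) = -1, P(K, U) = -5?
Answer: -1/75 ≈ -0.013333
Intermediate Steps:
O(u, b) = -75 (O(u, b) = (5*3)*(-5) = 15*(-5) = -75)
1/O(9, E(3)) = 1/(-75) = -1/75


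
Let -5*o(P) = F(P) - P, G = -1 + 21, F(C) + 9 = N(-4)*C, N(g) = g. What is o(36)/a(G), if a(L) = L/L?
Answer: 189/5 ≈ 37.800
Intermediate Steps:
F(C) = -9 - 4*C
G = 20
o(P) = 9/5 + P (o(P) = -((-9 - 4*P) - P)/5 = -(-9 - 5*P)/5 = 9/5 + P)
a(L) = 1
o(36)/a(G) = (9/5 + 36)/1 = (189/5)*1 = 189/5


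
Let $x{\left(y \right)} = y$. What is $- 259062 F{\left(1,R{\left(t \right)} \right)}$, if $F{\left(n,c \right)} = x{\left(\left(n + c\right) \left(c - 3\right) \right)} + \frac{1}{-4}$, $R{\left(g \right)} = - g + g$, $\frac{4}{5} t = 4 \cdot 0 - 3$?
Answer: $\frac{1683903}{2} \approx 8.4195 \cdot 10^{5}$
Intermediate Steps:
$t = - \frac{15}{4}$ ($t = \frac{5 \left(4 \cdot 0 - 3\right)}{4} = \frac{5 \left(0 - 3\right)}{4} = \frac{5}{4} \left(-3\right) = - \frac{15}{4} \approx -3.75$)
$R{\left(g \right)} = 0$
$F{\left(n,c \right)} = - \frac{1}{4} + \left(-3 + c\right) \left(c + n\right)$ ($F{\left(n,c \right)} = \left(n + c\right) \left(c - 3\right) + \frac{1}{-4} = \left(c + n\right) \left(-3 + c\right) - \frac{1}{4} = \left(-3 + c\right) \left(c + n\right) - \frac{1}{4} = - \frac{1}{4} + \left(-3 + c\right) \left(c + n\right)$)
$- 259062 F{\left(1,R{\left(t \right)} \right)} = - 259062 \left(- \frac{1}{4} + 0^{2} - 0 - 3 + 0 \cdot 1\right) = - 259062 \left(- \frac{1}{4} + 0 + 0 - 3 + 0\right) = \left(-259062\right) \left(- \frac{13}{4}\right) = \frac{1683903}{2}$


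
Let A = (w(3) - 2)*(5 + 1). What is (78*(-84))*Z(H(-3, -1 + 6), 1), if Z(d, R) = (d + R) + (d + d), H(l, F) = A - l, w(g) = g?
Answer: -183456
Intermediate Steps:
A = 6 (A = (3 - 2)*(5 + 1) = 1*6 = 6)
H(l, F) = 6 - l
Z(d, R) = R + 3*d (Z(d, R) = (R + d) + 2*d = R + 3*d)
(78*(-84))*Z(H(-3, -1 + 6), 1) = (78*(-84))*(1 + 3*(6 - 1*(-3))) = -6552*(1 + 3*(6 + 3)) = -6552*(1 + 3*9) = -6552*(1 + 27) = -6552*28 = -183456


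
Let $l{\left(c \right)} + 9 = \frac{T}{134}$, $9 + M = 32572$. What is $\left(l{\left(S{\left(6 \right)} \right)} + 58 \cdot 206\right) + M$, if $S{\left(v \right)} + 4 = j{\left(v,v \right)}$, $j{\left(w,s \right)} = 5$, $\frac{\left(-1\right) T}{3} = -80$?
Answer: $\frac{2981754}{67} \approx 44504.0$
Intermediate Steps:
$T = 240$ ($T = \left(-3\right) \left(-80\right) = 240$)
$S{\left(v \right)} = 1$ ($S{\left(v \right)} = -4 + 5 = 1$)
$M = 32563$ ($M = -9 + 32572 = 32563$)
$l{\left(c \right)} = - \frac{483}{67}$ ($l{\left(c \right)} = -9 + \frac{240}{134} = -9 + 240 \cdot \frac{1}{134} = -9 + \frac{120}{67} = - \frac{483}{67}$)
$\left(l{\left(S{\left(6 \right)} \right)} + 58 \cdot 206\right) + M = \left(- \frac{483}{67} + 58 \cdot 206\right) + 32563 = \left(- \frac{483}{67} + 11948\right) + 32563 = \frac{800033}{67} + 32563 = \frac{2981754}{67}$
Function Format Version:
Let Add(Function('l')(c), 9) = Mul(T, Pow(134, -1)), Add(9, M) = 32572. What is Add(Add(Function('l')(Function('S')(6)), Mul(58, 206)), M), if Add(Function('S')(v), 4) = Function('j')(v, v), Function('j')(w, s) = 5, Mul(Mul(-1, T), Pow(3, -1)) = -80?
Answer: Rational(2981754, 67) ≈ 44504.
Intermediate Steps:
T = 240 (T = Mul(-3, -80) = 240)
Function('S')(v) = 1 (Function('S')(v) = Add(-4, 5) = 1)
M = 32563 (M = Add(-9, 32572) = 32563)
Function('l')(c) = Rational(-483, 67) (Function('l')(c) = Add(-9, Mul(240, Pow(134, -1))) = Add(-9, Mul(240, Rational(1, 134))) = Add(-9, Rational(120, 67)) = Rational(-483, 67))
Add(Add(Function('l')(Function('S')(6)), Mul(58, 206)), M) = Add(Add(Rational(-483, 67), Mul(58, 206)), 32563) = Add(Add(Rational(-483, 67), 11948), 32563) = Add(Rational(800033, 67), 32563) = Rational(2981754, 67)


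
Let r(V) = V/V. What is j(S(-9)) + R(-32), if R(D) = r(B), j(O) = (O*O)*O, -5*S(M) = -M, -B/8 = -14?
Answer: -604/125 ≈ -4.8320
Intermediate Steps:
B = 112 (B = -8*(-14) = 112)
S(M) = M/5 (S(M) = -(-1)*M/5 = M/5)
j(O) = O³ (j(O) = O²*O = O³)
r(V) = 1
R(D) = 1
j(S(-9)) + R(-32) = ((⅕)*(-9))³ + 1 = (-9/5)³ + 1 = -729/125 + 1 = -604/125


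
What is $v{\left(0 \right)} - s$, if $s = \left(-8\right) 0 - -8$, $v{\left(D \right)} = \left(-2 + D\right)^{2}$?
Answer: $-4$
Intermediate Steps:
$s = 8$ ($s = 0 + 8 = 8$)
$v{\left(0 \right)} - s = \left(-2 + 0\right)^{2} - 8 = \left(-2\right)^{2} - 8 = 4 - 8 = -4$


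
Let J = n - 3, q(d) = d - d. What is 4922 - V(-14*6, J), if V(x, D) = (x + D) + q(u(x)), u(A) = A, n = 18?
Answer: 4991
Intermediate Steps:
q(d) = 0
J = 15 (J = 18 - 3 = 15)
V(x, D) = D + x (V(x, D) = (x + D) + 0 = (D + x) + 0 = D + x)
4922 - V(-14*6, J) = 4922 - (15 - 14*6) = 4922 - (15 - 84) = 4922 - 1*(-69) = 4922 + 69 = 4991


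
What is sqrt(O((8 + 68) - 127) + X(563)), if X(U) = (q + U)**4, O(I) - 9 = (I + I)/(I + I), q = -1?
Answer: sqrt(99757432346) ≈ 3.1584e+5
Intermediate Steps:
O(I) = 10 (O(I) = 9 + (I + I)/(I + I) = 9 + (2*I)/((2*I)) = 9 + (2*I)*(1/(2*I)) = 9 + 1 = 10)
X(U) = (-1 + U)**4
sqrt(O((8 + 68) - 127) + X(563)) = sqrt(10 + (-1 + 563)**4) = sqrt(10 + 562**4) = sqrt(10 + 99757432336) = sqrt(99757432346)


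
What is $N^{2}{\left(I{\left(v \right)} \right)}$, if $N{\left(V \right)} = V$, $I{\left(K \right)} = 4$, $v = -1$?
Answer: $16$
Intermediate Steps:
$N^{2}{\left(I{\left(v \right)} \right)} = 4^{2} = 16$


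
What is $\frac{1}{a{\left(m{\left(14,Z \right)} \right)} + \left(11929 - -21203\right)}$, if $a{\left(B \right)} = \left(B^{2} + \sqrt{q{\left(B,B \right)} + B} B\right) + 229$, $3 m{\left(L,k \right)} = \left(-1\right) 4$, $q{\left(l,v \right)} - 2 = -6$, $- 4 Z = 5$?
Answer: $\frac{2702385}{90159070993} + \frac{144 i \sqrt{3}}{90159070993} \approx 2.9974 \cdot 10^{-5} + 2.7664 \cdot 10^{-9} i$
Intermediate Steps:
$Z = - \frac{5}{4}$ ($Z = \left(- \frac{1}{4}\right) 5 = - \frac{5}{4} \approx -1.25$)
$q{\left(l,v \right)} = -4$ ($q{\left(l,v \right)} = 2 - 6 = -4$)
$m{\left(L,k \right)} = - \frac{4}{3}$ ($m{\left(L,k \right)} = \frac{\left(-1\right) 4}{3} = \frac{1}{3} \left(-4\right) = - \frac{4}{3}$)
$a{\left(B \right)} = 229 + B^{2} + B \sqrt{-4 + B}$ ($a{\left(B \right)} = \left(B^{2} + \sqrt{-4 + B} B\right) + 229 = \left(B^{2} + B \sqrt{-4 + B}\right) + 229 = 229 + B^{2} + B \sqrt{-4 + B}$)
$\frac{1}{a{\left(m{\left(14,Z \right)} \right)} + \left(11929 - -21203\right)} = \frac{1}{\left(229 + \left(- \frac{4}{3}\right)^{2} - \frac{4 \sqrt{-4 - \frac{4}{3}}}{3}\right) + \left(11929 - -21203\right)} = \frac{1}{\left(229 + \frac{16}{9} - \frac{4 \sqrt{- \frac{16}{3}}}{3}\right) + \left(11929 + 21203\right)} = \frac{1}{\left(229 + \frac{16}{9} - \frac{4 \frac{4 i \sqrt{3}}{3}}{3}\right) + 33132} = \frac{1}{\left(229 + \frac{16}{9} - \frac{16 i \sqrt{3}}{9}\right) + 33132} = \frac{1}{\left(\frac{2077}{9} - \frac{16 i \sqrt{3}}{9}\right) + 33132} = \frac{1}{\frac{300265}{9} - \frac{16 i \sqrt{3}}{9}}$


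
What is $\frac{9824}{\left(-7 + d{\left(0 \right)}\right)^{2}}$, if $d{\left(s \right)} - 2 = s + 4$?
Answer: $9824$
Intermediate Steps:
$d{\left(s \right)} = 6 + s$ ($d{\left(s \right)} = 2 + \left(s + 4\right) = 2 + \left(4 + s\right) = 6 + s$)
$\frac{9824}{\left(-7 + d{\left(0 \right)}\right)^{2}} = \frac{9824}{\left(-7 + \left(6 + 0\right)\right)^{2}} = \frac{9824}{\left(-7 + 6\right)^{2}} = \frac{9824}{\left(-1\right)^{2}} = \frac{9824}{1} = 9824 \cdot 1 = 9824$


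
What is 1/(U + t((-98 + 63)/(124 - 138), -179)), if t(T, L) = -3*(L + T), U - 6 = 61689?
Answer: 2/124449 ≈ 1.6071e-5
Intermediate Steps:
U = 61695 (U = 6 + 61689 = 61695)
t(T, L) = -3*L - 3*T
1/(U + t((-98 + 63)/(124 - 138), -179)) = 1/(61695 + (-3*(-179) - 3*(-98 + 63)/(124 - 138))) = 1/(61695 + (537 - (-105)/(-14))) = 1/(61695 + (537 - (-105)*(-1)/14)) = 1/(61695 + (537 - 3*5/2)) = 1/(61695 + (537 - 15/2)) = 1/(61695 + 1059/2) = 1/(124449/2) = 2/124449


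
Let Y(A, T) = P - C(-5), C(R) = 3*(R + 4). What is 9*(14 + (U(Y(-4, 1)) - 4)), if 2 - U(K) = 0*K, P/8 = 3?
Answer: 108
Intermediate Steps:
P = 24 (P = 8*3 = 24)
C(R) = 12 + 3*R (C(R) = 3*(4 + R) = 12 + 3*R)
Y(A, T) = 27 (Y(A, T) = 24 - (12 + 3*(-5)) = 24 - (12 - 15) = 24 - 1*(-3) = 24 + 3 = 27)
U(K) = 2 (U(K) = 2 - 0*K = 2 - 1*0 = 2 + 0 = 2)
9*(14 + (U(Y(-4, 1)) - 4)) = 9*(14 + (2 - 4)) = 9*(14 - 2) = 9*12 = 108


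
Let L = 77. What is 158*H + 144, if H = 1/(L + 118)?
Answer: 28238/195 ≈ 144.81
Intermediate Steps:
H = 1/195 (H = 1/(77 + 118) = 1/195 ≈ 0.0051282)
158*H + 144 = 158*(1/195) + 144 = 158/195 + 144 = 28238/195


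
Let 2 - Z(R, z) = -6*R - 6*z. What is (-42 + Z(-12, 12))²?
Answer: 1600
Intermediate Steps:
Z(R, z) = 2 + 6*R + 6*z (Z(R, z) = 2 - (-6*R - 6*z) = 2 + (6*R + 6*z) = 2 + 6*R + 6*z)
(-42 + Z(-12, 12))² = (-42 + (2 + 6*(-12) + 6*12))² = (-42 + (2 - 72 + 72))² = (-42 + 2)² = (-40)² = 1600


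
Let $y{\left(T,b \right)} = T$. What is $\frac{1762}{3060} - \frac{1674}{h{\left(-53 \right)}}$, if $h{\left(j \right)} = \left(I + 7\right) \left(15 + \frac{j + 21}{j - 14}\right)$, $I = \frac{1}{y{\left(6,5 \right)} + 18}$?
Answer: $- \frac{233179051}{15772770} \approx -14.784$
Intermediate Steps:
$I = \frac{1}{24}$ ($I = \frac{1}{6 + 18} = \frac{1}{24} \approx 0.041667$)
$h{\left(j \right)} = \frac{845}{8} + \frac{169 \left(21 + j\right)}{24 \left(-14 + j\right)}$ ($h{\left(j \right)} = \left(\frac{1}{24} + 7\right) \left(15 + \frac{j + 21}{j - 14}\right) = \frac{169 \left(15 + \frac{21 + j}{-14 + j}\right)}{24} = \frac{845}{8} + \frac{169 \left(21 + j\right)}{24 \left(-14 + j\right)}$)
$\frac{1762}{3060} - \frac{1674}{h{\left(-53 \right)}} = \frac{1762}{3060} - \frac{1674}{\frac{169}{24} \frac{1}{-14 - 53} \left(-189 + 16 \left(-53\right)\right)} = 1762 \cdot \frac{1}{3060} - \frac{1674}{\frac{169}{24} \frac{1}{-67} \left(-189 - 848\right)} = \frac{881}{1530} - \frac{1674}{\frac{169}{24} \left(- \frac{1}{67}\right) \left(-1037\right)} = \frac{881}{1530} - \frac{1674}{\frac{175253}{1608}} = \frac{881}{1530} - \frac{2691792}{175253} = - \frac{233179051}{15772770}$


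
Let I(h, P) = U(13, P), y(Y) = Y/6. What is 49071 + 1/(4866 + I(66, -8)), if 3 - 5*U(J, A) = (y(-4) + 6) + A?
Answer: 3582526512/73007 ≈ 49071.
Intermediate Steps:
y(Y) = Y/6 (y(Y) = Y*(⅙) = Y/6)
U(J, A) = -7/15 - A/5 (U(J, A) = ⅗ - (((⅙)*(-4) + 6) + A)/5 = ⅗ - ((-⅔ + 6) + A)/5 = ⅗ - (16/3 + A)/5 = ⅗ + (-16/15 - A/5) = -7/15 - A/5)
I(h, P) = -7/15 - P/5
49071 + 1/(4866 + I(66, -8)) = 49071 + 1/(4866 + (-7/15 - ⅕*(-8))) = 49071 + 1/(4866 + (-7/15 + 8/5)) = 49071 + 1/(4866 + 17/15) = 49071 + 1/(73007/15) = 49071 + 15/73007 = 3582526512/73007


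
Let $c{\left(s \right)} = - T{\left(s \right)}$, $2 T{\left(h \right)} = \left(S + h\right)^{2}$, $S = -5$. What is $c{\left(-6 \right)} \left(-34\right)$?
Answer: $2057$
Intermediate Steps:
$T{\left(h \right)} = \frac{\left(-5 + h\right)^{2}}{2}$
$c{\left(s \right)} = - \frac{\left(-5 + s\right)^{2}}{2}$
$c{\left(-6 \right)} \left(-34\right) = - \frac{\left(-5 - 6\right)^{2}}{2} \left(-34\right) = - \frac{\left(-11\right)^{2}}{2} \left(-34\right) = \left(- \frac{1}{2}\right) 121 \left(-34\right) = \left(- \frac{121}{2}\right) \left(-34\right) = 2057$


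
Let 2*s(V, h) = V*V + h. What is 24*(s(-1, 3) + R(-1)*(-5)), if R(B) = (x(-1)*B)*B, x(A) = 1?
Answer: -72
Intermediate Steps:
s(V, h) = h/2 + V²/2 (s(V, h) = (V*V + h)/2 = (V² + h)/2 = (h + V²)/2 = h/2 + V²/2)
R(B) = B² (R(B) = (1*B)*B = B*B = B²)
24*(s(-1, 3) + R(-1)*(-5)) = 24*(((½)*3 + (½)*(-1)²) + (-1)²*(-5)) = 24*((3/2 + (½)*1) + 1*(-5)) = 24*((3/2 + ½) - 5) = 24*(2 - 5) = 24*(-3) = -72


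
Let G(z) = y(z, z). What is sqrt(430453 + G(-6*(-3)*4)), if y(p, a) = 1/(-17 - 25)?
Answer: 5*sqrt(30372762)/42 ≈ 656.09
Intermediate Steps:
y(p, a) = -1/42 (y(p, a) = 1/(-42) = -1/42)
G(z) = -1/42
sqrt(430453 + G(-6*(-3)*4)) = sqrt(430453 - 1/42) = sqrt(18079025/42) = 5*sqrt(30372762)/42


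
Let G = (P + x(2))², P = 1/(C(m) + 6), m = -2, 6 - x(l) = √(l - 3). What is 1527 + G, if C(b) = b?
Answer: 25041/16 - 25*I/2 ≈ 1565.1 - 12.5*I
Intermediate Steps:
x(l) = 6 - √(-3 + l) (x(l) = 6 - √(l - 3) = 6 - √(-3 + l))
P = ¼ (P = 1/(-2 + 6) = 1/4 = ¼ ≈ 0.25000)
G = (25/4 - I)² (G = (¼ + (6 - √(-3 + 2)))² = (¼ + (6 - √(-1)))² = (¼ + (6 - I))² = (25/4 - I)² ≈ 38.063 - 12.5*I)
1527 + G = 1527 + (609/16 - 25*I/2) = 25041/16 - 25*I/2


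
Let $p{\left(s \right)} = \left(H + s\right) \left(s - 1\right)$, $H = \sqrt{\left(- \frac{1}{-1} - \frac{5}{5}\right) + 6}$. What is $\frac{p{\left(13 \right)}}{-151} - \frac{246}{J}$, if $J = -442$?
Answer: $- \frac{15903}{33371} - \frac{12 \sqrt{6}}{151} \approx -0.67121$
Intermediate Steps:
$H = \sqrt{6}$ ($H = \sqrt{\left(\left(-1\right) \left(-1\right) - 1\right) + 6} = \sqrt{\left(1 - 1\right) + 6} = \sqrt{0 + 6} = \sqrt{6} \approx 2.4495$)
$p{\left(s \right)} = \left(-1 + s\right) \left(s + \sqrt{6}\right)$ ($p{\left(s \right)} = \left(\sqrt{6} + s\right) \left(s - 1\right) = \left(s + \sqrt{6}\right) \left(-1 + s\right) = \left(-1 + s\right) \left(s + \sqrt{6}\right)$)
$\frac{p{\left(13 \right)}}{-151} - \frac{246}{J} = \frac{13^{2} - 13 - \sqrt{6} + 13 \sqrt{6}}{-151} - \frac{246}{-442} = \left(169 - 13 - \sqrt{6} + 13 \sqrt{6}\right) \left(- \frac{1}{151}\right) - - \frac{123}{221} = \left(156 + 12 \sqrt{6}\right) \left(- \frac{1}{151}\right) + \frac{123}{221} = \left(- \frac{156}{151} - \frac{12 \sqrt{6}}{151}\right) + \frac{123}{221} = - \frac{15903}{33371} - \frac{12 \sqrt{6}}{151}$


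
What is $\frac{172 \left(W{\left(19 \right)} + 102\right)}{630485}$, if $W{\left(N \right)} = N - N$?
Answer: $\frac{17544}{630485} \approx 0.027826$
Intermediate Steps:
$W{\left(N \right)} = 0$
$\frac{172 \left(W{\left(19 \right)} + 102\right)}{630485} = \frac{172 \left(0 + 102\right)}{630485} = 172 \cdot 102 \cdot \frac{1}{630485} = 17544 \cdot \frac{1}{630485} = \frac{17544}{630485}$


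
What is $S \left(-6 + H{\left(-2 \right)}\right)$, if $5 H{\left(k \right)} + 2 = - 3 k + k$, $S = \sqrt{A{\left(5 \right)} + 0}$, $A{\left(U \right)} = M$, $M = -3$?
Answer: $- \frac{28 i \sqrt{3}}{5} \approx - 9.6995 i$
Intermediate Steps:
$A{\left(U \right)} = -3$
$S = i \sqrt{3}$ ($S = \sqrt{-3 + 0} = \sqrt{-3} = i \sqrt{3} \approx 1.732 i$)
$H{\left(k \right)} = - \frac{2}{5} - \frac{2 k}{5}$ ($H{\left(k \right)} = - \frac{2}{5} + \frac{- 3 k + k}{5} = - \frac{2}{5} + \frac{\left(-2\right) k}{5} = - \frac{2}{5} - \frac{2 k}{5}$)
$S \left(-6 + H{\left(-2 \right)}\right) = i \sqrt{3} \left(-6 - - \frac{2}{5}\right) = i \sqrt{3} \left(-6 + \left(- \frac{2}{5} + \frac{4}{5}\right)\right) = i \sqrt{3} \left(-6 + \frac{2}{5}\right) = i \sqrt{3} \left(- \frac{28}{5}\right) = - \frac{28 i \sqrt{3}}{5}$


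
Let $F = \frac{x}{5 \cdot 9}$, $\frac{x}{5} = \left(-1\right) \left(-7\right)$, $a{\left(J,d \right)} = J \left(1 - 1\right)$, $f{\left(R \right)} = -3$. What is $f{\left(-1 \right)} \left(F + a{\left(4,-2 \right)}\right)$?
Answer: $- \frac{7}{3} \approx -2.3333$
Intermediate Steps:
$a{\left(J,d \right)} = 0$ ($a{\left(J,d \right)} = J 0 = 0$)
$x = 35$ ($x = 5 \left(\left(-1\right) \left(-7\right)\right) = 5 \cdot 7 = 35$)
$F = \frac{7}{9}$ ($F = \frac{35}{5 \cdot 9} = \frac{35}{45} = 35 \cdot \frac{1}{45} = \frac{7}{9} \approx 0.77778$)
$f{\left(-1 \right)} \left(F + a{\left(4,-2 \right)}\right) = - 3 \left(\frac{7}{9} + 0\right) = \left(-3\right) \frac{7}{9} = - \frac{7}{3}$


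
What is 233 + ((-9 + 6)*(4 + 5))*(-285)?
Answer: 7928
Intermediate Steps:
233 + ((-9 + 6)*(4 + 5))*(-285) = 233 - 3*9*(-285) = 233 - 27*(-285) = 233 + 7695 = 7928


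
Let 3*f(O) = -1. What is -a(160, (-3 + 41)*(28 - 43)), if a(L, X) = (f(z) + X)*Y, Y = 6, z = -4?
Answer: 3422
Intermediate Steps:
f(O) = -1/3 (f(O) = (1/3)*(-1) = -1/3)
a(L, X) = -2 + 6*X (a(L, X) = (-1/3 + X)*6 = -2 + 6*X)
-a(160, (-3 + 41)*(28 - 43)) = -(-2 + 6*((-3 + 41)*(28 - 43))) = -(-2 + 6*(38*(-15))) = -(-2 + 6*(-570)) = -(-2 - 3420) = -1*(-3422) = 3422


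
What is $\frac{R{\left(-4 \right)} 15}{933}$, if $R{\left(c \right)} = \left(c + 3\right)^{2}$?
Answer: $\frac{5}{311} \approx 0.016077$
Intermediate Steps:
$R{\left(c \right)} = \left(3 + c\right)^{2}$
$\frac{R{\left(-4 \right)} 15}{933} = \frac{\left(3 - 4\right)^{2} \cdot 15}{933} = \left(-1\right)^{2} \cdot 15 \cdot \frac{1}{933} = 1 \cdot 15 \cdot \frac{1}{933} = 15 \cdot \frac{1}{933} = \frac{5}{311}$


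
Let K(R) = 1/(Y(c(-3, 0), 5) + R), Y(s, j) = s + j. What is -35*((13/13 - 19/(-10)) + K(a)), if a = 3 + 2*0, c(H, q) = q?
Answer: -847/8 ≈ -105.88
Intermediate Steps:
a = 3 (a = 3 + 0 = 3)
Y(s, j) = j + s
K(R) = 1/(5 + R) (K(R) = 1/((5 + 0) + R) = 1/(5 + R))
-35*((13/13 - 19/(-10)) + K(a)) = -35*((13/13 - 19/(-10)) + 1/(5 + 3)) = -35*((13*(1/13) - 19*(-1/10)) + 1/8) = -35*((1 + 19/10) + 1/8) = -35*(29/10 + 1/8) = -35*121/40 = -847/8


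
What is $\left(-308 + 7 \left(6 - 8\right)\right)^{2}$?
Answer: $103684$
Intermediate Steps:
$\left(-308 + 7 \left(6 - 8\right)\right)^{2} = \left(-308 + 7 \left(-2\right)\right)^{2} = \left(-308 - 14\right)^{2} = \left(-322\right)^{2} = 103684$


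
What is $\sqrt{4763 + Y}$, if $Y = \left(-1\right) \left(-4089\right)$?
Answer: $2 \sqrt{2213} \approx 94.085$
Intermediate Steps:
$Y = 4089$
$\sqrt{4763 + Y} = \sqrt{4763 + 4089} = \sqrt{8852} = 2 \sqrt{2213}$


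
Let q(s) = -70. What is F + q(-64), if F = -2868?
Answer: -2938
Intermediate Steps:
F + q(-64) = -2868 - 70 = -2938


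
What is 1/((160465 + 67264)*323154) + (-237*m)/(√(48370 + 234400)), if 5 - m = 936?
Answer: 1/73591537266 + 220647*√282770/282770 ≈ 414.94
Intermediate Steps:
m = -931 (m = 5 - 1*936 = 5 - 936 = -931)
1/((160465 + 67264)*323154) + (-237*m)/(√(48370 + 234400)) = 1/((160465 + 67264)*323154) + (-237*(-931))/(√(48370 + 234400)) = (1/323154)/227729 + 220647/(√282770) = (1/227729)*(1/323154) + 220647*(√282770/282770) = 1/73591537266 + 220647*√282770/282770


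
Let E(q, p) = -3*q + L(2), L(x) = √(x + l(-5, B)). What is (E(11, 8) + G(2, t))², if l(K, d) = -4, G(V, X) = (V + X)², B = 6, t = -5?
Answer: (-24 + I*√2)² ≈ 574.0 - 67.882*I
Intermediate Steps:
L(x) = √(-4 + x) (L(x) = √(x - 4) = √(-4 + x))
E(q, p) = -3*q + I*√2 (E(q, p) = -3*q + √(-4 + 2) = -3*q + √(-2) = -3*q + I*√2)
(E(11, 8) + G(2, t))² = ((-3*11 + I*√2) + (2 - 5)²)² = ((-33 + I*√2) + (-3)²)² = ((-33 + I*√2) + 9)² = (-24 + I*√2)²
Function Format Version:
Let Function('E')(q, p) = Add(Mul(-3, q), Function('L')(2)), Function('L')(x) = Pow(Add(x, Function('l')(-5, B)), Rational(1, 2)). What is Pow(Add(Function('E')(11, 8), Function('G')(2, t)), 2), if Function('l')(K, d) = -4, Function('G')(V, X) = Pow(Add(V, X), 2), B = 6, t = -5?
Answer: Pow(Add(-24, Mul(I, Pow(2, Rational(1, 2)))), 2) ≈ Add(574.00, Mul(-67.882, I))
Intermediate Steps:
Function('L')(x) = Pow(Add(-4, x), Rational(1, 2)) (Function('L')(x) = Pow(Add(x, -4), Rational(1, 2)) = Pow(Add(-4, x), Rational(1, 2)))
Function('E')(q, p) = Add(Mul(-3, q), Mul(I, Pow(2, Rational(1, 2)))) (Function('E')(q, p) = Add(Mul(-3, q), Pow(Add(-4, 2), Rational(1, 2))) = Add(Mul(-3, q), Pow(-2, Rational(1, 2))) = Add(Mul(-3, q), Mul(I, Pow(2, Rational(1, 2)))))
Pow(Add(Function('E')(11, 8), Function('G')(2, t)), 2) = Pow(Add(Add(Mul(-3, 11), Mul(I, Pow(2, Rational(1, 2)))), Pow(Add(2, -5), 2)), 2) = Pow(Add(Add(-33, Mul(I, Pow(2, Rational(1, 2)))), Pow(-3, 2)), 2) = Pow(Add(Add(-33, Mul(I, Pow(2, Rational(1, 2)))), 9), 2) = Pow(Add(-24, Mul(I, Pow(2, Rational(1, 2)))), 2)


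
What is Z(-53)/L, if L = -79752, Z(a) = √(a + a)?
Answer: -I*√106/79752 ≈ -0.0001291*I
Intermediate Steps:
Z(a) = √2*√a (Z(a) = √(2*a) = √2*√a)
Z(-53)/L = (√2*√(-53))/(-79752) = (√2*(I*√53))*(-1/79752) = (I*√106)*(-1/79752) = -I*√106/79752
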